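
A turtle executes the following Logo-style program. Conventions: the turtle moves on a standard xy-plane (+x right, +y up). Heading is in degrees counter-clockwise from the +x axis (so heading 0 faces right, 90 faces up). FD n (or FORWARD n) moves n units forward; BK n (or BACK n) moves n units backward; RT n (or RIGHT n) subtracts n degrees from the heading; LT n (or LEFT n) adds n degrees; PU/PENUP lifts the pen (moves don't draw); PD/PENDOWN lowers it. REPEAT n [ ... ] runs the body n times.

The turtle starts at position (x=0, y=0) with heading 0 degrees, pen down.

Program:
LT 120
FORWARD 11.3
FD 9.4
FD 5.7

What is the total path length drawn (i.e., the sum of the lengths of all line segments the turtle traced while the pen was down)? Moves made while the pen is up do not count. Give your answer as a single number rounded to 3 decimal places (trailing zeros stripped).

Answer: 26.4

Derivation:
Executing turtle program step by step:
Start: pos=(0,0), heading=0, pen down
LT 120: heading 0 -> 120
FD 11.3: (0,0) -> (-5.65,9.786) [heading=120, draw]
FD 9.4: (-5.65,9.786) -> (-10.35,17.927) [heading=120, draw]
FD 5.7: (-10.35,17.927) -> (-13.2,22.863) [heading=120, draw]
Final: pos=(-13.2,22.863), heading=120, 3 segment(s) drawn

Segment lengths:
  seg 1: (0,0) -> (-5.65,9.786), length = 11.3
  seg 2: (-5.65,9.786) -> (-10.35,17.927), length = 9.4
  seg 3: (-10.35,17.927) -> (-13.2,22.863), length = 5.7
Total = 26.4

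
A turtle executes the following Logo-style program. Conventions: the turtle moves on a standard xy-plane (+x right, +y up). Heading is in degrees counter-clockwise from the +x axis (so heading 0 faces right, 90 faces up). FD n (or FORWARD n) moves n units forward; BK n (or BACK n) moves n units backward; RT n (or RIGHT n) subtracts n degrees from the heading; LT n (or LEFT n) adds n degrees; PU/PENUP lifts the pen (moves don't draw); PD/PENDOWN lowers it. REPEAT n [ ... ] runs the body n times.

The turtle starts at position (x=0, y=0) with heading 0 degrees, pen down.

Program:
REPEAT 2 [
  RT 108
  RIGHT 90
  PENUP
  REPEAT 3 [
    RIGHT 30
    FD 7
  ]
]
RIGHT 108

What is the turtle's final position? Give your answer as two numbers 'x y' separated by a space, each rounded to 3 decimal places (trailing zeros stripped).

Answer: -22.996 20.705

Derivation:
Executing turtle program step by step:
Start: pos=(0,0), heading=0, pen down
REPEAT 2 [
  -- iteration 1/2 --
  RT 108: heading 0 -> 252
  RT 90: heading 252 -> 162
  PU: pen up
  REPEAT 3 [
    -- iteration 1/3 --
    RT 30: heading 162 -> 132
    FD 7: (0,0) -> (-4.684,5.202) [heading=132, move]
    -- iteration 2/3 --
    RT 30: heading 132 -> 102
    FD 7: (-4.684,5.202) -> (-6.139,12.049) [heading=102, move]
    -- iteration 3/3 --
    RT 30: heading 102 -> 72
    FD 7: (-6.139,12.049) -> (-3.976,18.706) [heading=72, move]
  ]
  -- iteration 2/2 --
  RT 108: heading 72 -> 324
  RT 90: heading 324 -> 234
  PU: pen up
  REPEAT 3 [
    -- iteration 1/3 --
    RT 30: heading 234 -> 204
    FD 7: (-3.976,18.706) -> (-10.371,15.859) [heading=204, move]
    -- iteration 2/3 --
    RT 30: heading 204 -> 174
    FD 7: (-10.371,15.859) -> (-17.333,16.591) [heading=174, move]
    -- iteration 3/3 --
    RT 30: heading 174 -> 144
    FD 7: (-17.333,16.591) -> (-22.996,20.705) [heading=144, move]
  ]
]
RT 108: heading 144 -> 36
Final: pos=(-22.996,20.705), heading=36, 0 segment(s) drawn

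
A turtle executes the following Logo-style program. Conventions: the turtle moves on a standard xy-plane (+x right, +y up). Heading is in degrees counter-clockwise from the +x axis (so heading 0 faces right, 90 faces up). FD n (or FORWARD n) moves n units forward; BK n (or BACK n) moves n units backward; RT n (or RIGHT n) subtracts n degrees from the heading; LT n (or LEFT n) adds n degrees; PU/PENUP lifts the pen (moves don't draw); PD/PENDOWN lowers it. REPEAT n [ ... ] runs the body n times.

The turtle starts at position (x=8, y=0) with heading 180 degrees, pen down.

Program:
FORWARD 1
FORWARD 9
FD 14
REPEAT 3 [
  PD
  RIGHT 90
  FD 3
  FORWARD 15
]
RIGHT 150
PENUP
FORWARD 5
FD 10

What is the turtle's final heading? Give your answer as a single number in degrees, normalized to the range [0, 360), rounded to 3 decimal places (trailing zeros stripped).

Answer: 120

Derivation:
Executing turtle program step by step:
Start: pos=(8,0), heading=180, pen down
FD 1: (8,0) -> (7,0) [heading=180, draw]
FD 9: (7,0) -> (-2,0) [heading=180, draw]
FD 14: (-2,0) -> (-16,0) [heading=180, draw]
REPEAT 3 [
  -- iteration 1/3 --
  PD: pen down
  RT 90: heading 180 -> 90
  FD 3: (-16,0) -> (-16,3) [heading=90, draw]
  FD 15: (-16,3) -> (-16,18) [heading=90, draw]
  -- iteration 2/3 --
  PD: pen down
  RT 90: heading 90 -> 0
  FD 3: (-16,18) -> (-13,18) [heading=0, draw]
  FD 15: (-13,18) -> (2,18) [heading=0, draw]
  -- iteration 3/3 --
  PD: pen down
  RT 90: heading 0 -> 270
  FD 3: (2,18) -> (2,15) [heading=270, draw]
  FD 15: (2,15) -> (2,0) [heading=270, draw]
]
RT 150: heading 270 -> 120
PU: pen up
FD 5: (2,0) -> (-0.5,4.33) [heading=120, move]
FD 10: (-0.5,4.33) -> (-5.5,12.99) [heading=120, move]
Final: pos=(-5.5,12.99), heading=120, 9 segment(s) drawn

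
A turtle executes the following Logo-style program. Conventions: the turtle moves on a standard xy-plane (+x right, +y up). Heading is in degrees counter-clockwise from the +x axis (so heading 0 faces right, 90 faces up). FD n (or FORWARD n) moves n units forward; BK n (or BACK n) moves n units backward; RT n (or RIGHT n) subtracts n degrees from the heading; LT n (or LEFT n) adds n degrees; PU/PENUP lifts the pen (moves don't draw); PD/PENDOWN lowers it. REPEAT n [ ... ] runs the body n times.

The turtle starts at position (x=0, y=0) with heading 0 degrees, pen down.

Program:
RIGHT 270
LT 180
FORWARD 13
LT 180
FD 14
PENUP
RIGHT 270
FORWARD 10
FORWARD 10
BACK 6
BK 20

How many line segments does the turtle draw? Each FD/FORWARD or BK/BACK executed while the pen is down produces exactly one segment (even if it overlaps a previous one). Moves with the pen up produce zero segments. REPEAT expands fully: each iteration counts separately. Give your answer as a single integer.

Executing turtle program step by step:
Start: pos=(0,0), heading=0, pen down
RT 270: heading 0 -> 90
LT 180: heading 90 -> 270
FD 13: (0,0) -> (0,-13) [heading=270, draw]
LT 180: heading 270 -> 90
FD 14: (0,-13) -> (0,1) [heading=90, draw]
PU: pen up
RT 270: heading 90 -> 180
FD 10: (0,1) -> (-10,1) [heading=180, move]
FD 10: (-10,1) -> (-20,1) [heading=180, move]
BK 6: (-20,1) -> (-14,1) [heading=180, move]
BK 20: (-14,1) -> (6,1) [heading=180, move]
Final: pos=(6,1), heading=180, 2 segment(s) drawn
Segments drawn: 2

Answer: 2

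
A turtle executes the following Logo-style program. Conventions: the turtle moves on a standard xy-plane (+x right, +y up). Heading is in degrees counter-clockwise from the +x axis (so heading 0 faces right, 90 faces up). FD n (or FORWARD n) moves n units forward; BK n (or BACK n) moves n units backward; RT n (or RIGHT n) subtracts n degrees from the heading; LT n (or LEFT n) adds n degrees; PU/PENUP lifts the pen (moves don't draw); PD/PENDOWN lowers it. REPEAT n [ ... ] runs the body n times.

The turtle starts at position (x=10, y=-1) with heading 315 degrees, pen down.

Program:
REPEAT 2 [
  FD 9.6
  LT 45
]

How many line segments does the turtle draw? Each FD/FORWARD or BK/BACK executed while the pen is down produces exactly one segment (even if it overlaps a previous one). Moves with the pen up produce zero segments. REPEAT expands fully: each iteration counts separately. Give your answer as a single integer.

Answer: 2

Derivation:
Executing turtle program step by step:
Start: pos=(10,-1), heading=315, pen down
REPEAT 2 [
  -- iteration 1/2 --
  FD 9.6: (10,-1) -> (16.788,-7.788) [heading=315, draw]
  LT 45: heading 315 -> 0
  -- iteration 2/2 --
  FD 9.6: (16.788,-7.788) -> (26.388,-7.788) [heading=0, draw]
  LT 45: heading 0 -> 45
]
Final: pos=(26.388,-7.788), heading=45, 2 segment(s) drawn
Segments drawn: 2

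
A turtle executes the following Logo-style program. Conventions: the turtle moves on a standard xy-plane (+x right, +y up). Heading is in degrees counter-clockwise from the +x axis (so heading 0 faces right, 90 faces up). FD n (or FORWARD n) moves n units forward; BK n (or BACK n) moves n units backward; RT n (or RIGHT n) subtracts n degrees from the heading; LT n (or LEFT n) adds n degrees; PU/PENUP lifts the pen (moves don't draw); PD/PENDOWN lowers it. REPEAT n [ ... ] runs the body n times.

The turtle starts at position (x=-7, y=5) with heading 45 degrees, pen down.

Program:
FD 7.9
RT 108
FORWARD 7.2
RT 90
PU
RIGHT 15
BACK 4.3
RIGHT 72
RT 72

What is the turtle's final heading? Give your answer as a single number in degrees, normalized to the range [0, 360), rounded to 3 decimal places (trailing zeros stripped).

Executing turtle program step by step:
Start: pos=(-7,5), heading=45, pen down
FD 7.9: (-7,5) -> (-1.414,10.586) [heading=45, draw]
RT 108: heading 45 -> 297
FD 7.2: (-1.414,10.586) -> (1.855,4.171) [heading=297, draw]
RT 90: heading 297 -> 207
PU: pen up
RT 15: heading 207 -> 192
BK 4.3: (1.855,4.171) -> (6.061,5.065) [heading=192, move]
RT 72: heading 192 -> 120
RT 72: heading 120 -> 48
Final: pos=(6.061,5.065), heading=48, 2 segment(s) drawn

Answer: 48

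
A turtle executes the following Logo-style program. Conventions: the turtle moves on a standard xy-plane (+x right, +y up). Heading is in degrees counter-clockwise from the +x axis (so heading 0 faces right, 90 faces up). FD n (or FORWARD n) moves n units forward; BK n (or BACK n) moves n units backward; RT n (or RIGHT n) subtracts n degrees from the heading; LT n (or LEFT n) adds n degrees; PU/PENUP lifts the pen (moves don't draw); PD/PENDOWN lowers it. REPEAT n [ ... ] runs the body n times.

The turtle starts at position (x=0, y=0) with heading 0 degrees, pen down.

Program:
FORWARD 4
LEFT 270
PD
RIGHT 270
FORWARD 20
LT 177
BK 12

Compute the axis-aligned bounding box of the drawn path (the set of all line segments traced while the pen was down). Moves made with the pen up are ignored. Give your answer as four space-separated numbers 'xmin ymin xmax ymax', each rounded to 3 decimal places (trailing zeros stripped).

Executing turtle program step by step:
Start: pos=(0,0), heading=0, pen down
FD 4: (0,0) -> (4,0) [heading=0, draw]
LT 270: heading 0 -> 270
PD: pen down
RT 270: heading 270 -> 0
FD 20: (4,0) -> (24,0) [heading=0, draw]
LT 177: heading 0 -> 177
BK 12: (24,0) -> (35.984,-0.628) [heading=177, draw]
Final: pos=(35.984,-0.628), heading=177, 3 segment(s) drawn

Segment endpoints: x in {0, 4, 24, 35.984}, y in {-0.628, 0}
xmin=0, ymin=-0.628, xmax=35.984, ymax=0

Answer: 0 -0.628 35.984 0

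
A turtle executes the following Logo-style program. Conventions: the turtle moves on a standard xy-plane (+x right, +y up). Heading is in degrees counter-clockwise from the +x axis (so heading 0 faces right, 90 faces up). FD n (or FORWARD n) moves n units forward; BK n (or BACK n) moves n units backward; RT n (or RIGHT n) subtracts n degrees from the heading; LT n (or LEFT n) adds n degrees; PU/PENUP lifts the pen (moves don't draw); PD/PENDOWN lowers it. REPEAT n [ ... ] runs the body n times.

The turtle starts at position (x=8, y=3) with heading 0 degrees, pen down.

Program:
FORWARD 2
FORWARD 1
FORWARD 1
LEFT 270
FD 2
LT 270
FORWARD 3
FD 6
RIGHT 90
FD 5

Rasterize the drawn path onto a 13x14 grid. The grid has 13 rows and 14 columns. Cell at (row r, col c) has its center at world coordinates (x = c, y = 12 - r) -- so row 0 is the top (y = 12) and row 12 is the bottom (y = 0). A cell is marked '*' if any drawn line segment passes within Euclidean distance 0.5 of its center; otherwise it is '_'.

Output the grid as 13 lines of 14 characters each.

Answer: ______________
______________
______________
______________
______________
______________
___*__________
___*__________
___*__________
___*____*****_
___*________*_
___**********_
______________

Derivation:
Segment 0: (8,3) -> (10,3)
Segment 1: (10,3) -> (11,3)
Segment 2: (11,3) -> (12,3)
Segment 3: (12,3) -> (12,1)
Segment 4: (12,1) -> (9,1)
Segment 5: (9,1) -> (3,1)
Segment 6: (3,1) -> (3,6)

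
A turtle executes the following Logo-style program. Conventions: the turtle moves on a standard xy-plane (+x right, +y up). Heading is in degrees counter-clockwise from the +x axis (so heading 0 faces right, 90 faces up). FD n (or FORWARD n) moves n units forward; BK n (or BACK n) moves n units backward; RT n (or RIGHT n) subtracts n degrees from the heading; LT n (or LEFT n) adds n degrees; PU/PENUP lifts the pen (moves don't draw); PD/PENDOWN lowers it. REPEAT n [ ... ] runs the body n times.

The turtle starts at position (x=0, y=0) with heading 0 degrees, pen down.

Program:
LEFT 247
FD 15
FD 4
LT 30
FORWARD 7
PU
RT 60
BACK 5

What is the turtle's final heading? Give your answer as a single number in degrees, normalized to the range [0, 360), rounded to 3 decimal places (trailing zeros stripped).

Executing turtle program step by step:
Start: pos=(0,0), heading=0, pen down
LT 247: heading 0 -> 247
FD 15: (0,0) -> (-5.861,-13.808) [heading=247, draw]
FD 4: (-5.861,-13.808) -> (-7.424,-17.49) [heading=247, draw]
LT 30: heading 247 -> 277
FD 7: (-7.424,-17.49) -> (-6.571,-24.437) [heading=277, draw]
PU: pen up
RT 60: heading 277 -> 217
BK 5: (-6.571,-24.437) -> (-2.578,-21.428) [heading=217, move]
Final: pos=(-2.578,-21.428), heading=217, 3 segment(s) drawn

Answer: 217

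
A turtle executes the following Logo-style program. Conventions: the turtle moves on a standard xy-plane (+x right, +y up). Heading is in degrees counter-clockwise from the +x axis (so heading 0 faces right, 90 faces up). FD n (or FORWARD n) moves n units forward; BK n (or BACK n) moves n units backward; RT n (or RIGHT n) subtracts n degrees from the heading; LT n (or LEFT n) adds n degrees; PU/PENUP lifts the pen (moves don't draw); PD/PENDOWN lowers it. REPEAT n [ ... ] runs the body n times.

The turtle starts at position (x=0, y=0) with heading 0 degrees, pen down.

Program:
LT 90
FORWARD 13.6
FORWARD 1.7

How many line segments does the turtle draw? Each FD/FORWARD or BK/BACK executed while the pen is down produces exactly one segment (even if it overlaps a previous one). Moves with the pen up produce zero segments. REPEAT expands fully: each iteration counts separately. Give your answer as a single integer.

Answer: 2

Derivation:
Executing turtle program step by step:
Start: pos=(0,0), heading=0, pen down
LT 90: heading 0 -> 90
FD 13.6: (0,0) -> (0,13.6) [heading=90, draw]
FD 1.7: (0,13.6) -> (0,15.3) [heading=90, draw]
Final: pos=(0,15.3), heading=90, 2 segment(s) drawn
Segments drawn: 2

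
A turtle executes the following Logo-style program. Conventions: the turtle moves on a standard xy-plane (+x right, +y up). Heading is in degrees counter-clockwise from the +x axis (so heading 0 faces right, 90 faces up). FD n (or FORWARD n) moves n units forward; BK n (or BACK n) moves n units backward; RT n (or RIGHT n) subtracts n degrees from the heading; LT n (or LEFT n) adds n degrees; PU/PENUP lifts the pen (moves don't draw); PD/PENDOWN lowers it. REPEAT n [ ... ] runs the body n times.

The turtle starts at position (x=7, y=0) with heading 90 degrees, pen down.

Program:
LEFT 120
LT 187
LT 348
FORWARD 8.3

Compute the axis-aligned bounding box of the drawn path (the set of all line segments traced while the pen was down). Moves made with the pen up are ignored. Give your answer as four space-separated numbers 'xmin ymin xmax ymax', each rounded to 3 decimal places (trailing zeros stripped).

Executing turtle program step by step:
Start: pos=(7,0), heading=90, pen down
LT 120: heading 90 -> 210
LT 187: heading 210 -> 37
LT 348: heading 37 -> 25
FD 8.3: (7,0) -> (14.522,3.508) [heading=25, draw]
Final: pos=(14.522,3.508), heading=25, 1 segment(s) drawn

Segment endpoints: x in {7, 14.522}, y in {0, 3.508}
xmin=7, ymin=0, xmax=14.522, ymax=3.508

Answer: 7 0 14.522 3.508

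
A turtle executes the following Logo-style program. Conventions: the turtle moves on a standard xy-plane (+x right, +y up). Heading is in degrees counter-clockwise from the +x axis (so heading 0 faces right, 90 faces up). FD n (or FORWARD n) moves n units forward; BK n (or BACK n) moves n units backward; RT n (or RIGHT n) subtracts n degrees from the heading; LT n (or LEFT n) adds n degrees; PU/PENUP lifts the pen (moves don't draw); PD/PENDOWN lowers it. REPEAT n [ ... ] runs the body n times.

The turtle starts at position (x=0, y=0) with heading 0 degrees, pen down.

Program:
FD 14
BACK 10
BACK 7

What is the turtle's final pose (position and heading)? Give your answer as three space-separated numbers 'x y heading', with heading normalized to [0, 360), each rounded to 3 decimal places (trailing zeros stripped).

Answer: -3 0 0

Derivation:
Executing turtle program step by step:
Start: pos=(0,0), heading=0, pen down
FD 14: (0,0) -> (14,0) [heading=0, draw]
BK 10: (14,0) -> (4,0) [heading=0, draw]
BK 7: (4,0) -> (-3,0) [heading=0, draw]
Final: pos=(-3,0), heading=0, 3 segment(s) drawn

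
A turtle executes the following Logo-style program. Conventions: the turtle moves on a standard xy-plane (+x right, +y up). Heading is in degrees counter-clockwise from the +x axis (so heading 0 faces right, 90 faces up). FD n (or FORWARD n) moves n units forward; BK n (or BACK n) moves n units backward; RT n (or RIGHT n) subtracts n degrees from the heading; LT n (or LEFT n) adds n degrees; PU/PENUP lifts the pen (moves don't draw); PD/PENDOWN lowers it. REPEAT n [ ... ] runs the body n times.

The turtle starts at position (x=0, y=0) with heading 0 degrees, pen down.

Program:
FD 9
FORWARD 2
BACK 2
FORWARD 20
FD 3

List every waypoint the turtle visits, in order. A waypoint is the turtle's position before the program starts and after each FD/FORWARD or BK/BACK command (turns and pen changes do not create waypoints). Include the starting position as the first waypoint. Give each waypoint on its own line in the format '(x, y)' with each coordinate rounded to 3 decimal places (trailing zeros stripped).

Executing turtle program step by step:
Start: pos=(0,0), heading=0, pen down
FD 9: (0,0) -> (9,0) [heading=0, draw]
FD 2: (9,0) -> (11,0) [heading=0, draw]
BK 2: (11,0) -> (9,0) [heading=0, draw]
FD 20: (9,0) -> (29,0) [heading=0, draw]
FD 3: (29,0) -> (32,0) [heading=0, draw]
Final: pos=(32,0), heading=0, 5 segment(s) drawn
Waypoints (6 total):
(0, 0)
(9, 0)
(11, 0)
(9, 0)
(29, 0)
(32, 0)

Answer: (0, 0)
(9, 0)
(11, 0)
(9, 0)
(29, 0)
(32, 0)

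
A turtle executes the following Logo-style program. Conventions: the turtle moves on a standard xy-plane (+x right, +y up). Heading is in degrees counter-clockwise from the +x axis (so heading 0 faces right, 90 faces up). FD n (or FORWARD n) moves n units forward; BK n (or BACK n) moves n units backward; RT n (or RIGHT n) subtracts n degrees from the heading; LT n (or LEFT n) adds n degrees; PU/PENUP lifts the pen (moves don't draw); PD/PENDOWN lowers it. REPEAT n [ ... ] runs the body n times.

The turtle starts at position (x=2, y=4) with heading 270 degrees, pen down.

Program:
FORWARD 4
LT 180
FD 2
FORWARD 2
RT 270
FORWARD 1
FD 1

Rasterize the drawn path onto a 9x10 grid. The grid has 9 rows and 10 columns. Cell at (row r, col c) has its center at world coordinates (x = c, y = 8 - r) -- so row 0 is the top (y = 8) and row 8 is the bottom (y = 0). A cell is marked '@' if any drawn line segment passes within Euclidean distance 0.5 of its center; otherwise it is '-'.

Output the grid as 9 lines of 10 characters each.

Answer: ----------
----------
----------
----------
@@@-------
--@-------
--@-------
--@-------
--@-------

Derivation:
Segment 0: (2,4) -> (2,0)
Segment 1: (2,0) -> (2,2)
Segment 2: (2,2) -> (2,4)
Segment 3: (2,4) -> (1,4)
Segment 4: (1,4) -> (0,4)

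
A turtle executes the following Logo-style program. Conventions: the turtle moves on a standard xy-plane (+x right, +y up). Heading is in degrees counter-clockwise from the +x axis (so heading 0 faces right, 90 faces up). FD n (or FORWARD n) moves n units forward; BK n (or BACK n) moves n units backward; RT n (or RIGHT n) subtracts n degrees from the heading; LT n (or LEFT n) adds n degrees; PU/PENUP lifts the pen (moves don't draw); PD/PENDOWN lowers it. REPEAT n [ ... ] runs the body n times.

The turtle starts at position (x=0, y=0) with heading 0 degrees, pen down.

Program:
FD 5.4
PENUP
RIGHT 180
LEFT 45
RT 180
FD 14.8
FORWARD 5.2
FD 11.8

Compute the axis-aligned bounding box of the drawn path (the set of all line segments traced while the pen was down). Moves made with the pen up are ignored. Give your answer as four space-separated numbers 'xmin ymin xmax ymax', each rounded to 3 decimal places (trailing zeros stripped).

Executing turtle program step by step:
Start: pos=(0,0), heading=0, pen down
FD 5.4: (0,0) -> (5.4,0) [heading=0, draw]
PU: pen up
RT 180: heading 0 -> 180
LT 45: heading 180 -> 225
RT 180: heading 225 -> 45
FD 14.8: (5.4,0) -> (15.865,10.465) [heading=45, move]
FD 5.2: (15.865,10.465) -> (19.542,14.142) [heading=45, move]
FD 11.8: (19.542,14.142) -> (27.886,22.486) [heading=45, move]
Final: pos=(27.886,22.486), heading=45, 1 segment(s) drawn

Segment endpoints: x in {0, 5.4}, y in {0}
xmin=0, ymin=0, xmax=5.4, ymax=0

Answer: 0 0 5.4 0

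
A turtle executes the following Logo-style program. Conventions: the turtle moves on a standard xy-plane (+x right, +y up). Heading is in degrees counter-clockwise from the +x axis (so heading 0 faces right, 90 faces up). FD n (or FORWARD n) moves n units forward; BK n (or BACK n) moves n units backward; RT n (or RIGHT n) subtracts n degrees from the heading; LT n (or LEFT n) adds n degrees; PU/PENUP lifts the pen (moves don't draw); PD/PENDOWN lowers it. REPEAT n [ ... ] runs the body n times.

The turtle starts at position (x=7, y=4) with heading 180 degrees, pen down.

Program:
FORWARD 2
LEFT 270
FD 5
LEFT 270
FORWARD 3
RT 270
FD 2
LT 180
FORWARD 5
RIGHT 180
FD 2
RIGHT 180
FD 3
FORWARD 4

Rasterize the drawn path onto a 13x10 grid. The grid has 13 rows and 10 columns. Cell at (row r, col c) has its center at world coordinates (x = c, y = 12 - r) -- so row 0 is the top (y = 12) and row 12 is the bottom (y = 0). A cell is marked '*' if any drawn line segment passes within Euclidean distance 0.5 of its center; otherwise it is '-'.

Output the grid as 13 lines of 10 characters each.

Segment 0: (7,4) -> (5,4)
Segment 1: (5,4) -> (5,9)
Segment 2: (5,9) -> (8,9)
Segment 3: (8,9) -> (8,11)
Segment 4: (8,11) -> (8,6)
Segment 5: (8,6) -> (8,8)
Segment 6: (8,8) -> (8,5)
Segment 7: (8,5) -> (8,1)

Answer: ----------
--------*-
--------*-
-----****-
-----*--*-
-----*--*-
-----*--*-
-----*--*-
-----****-
--------*-
--------*-
--------*-
----------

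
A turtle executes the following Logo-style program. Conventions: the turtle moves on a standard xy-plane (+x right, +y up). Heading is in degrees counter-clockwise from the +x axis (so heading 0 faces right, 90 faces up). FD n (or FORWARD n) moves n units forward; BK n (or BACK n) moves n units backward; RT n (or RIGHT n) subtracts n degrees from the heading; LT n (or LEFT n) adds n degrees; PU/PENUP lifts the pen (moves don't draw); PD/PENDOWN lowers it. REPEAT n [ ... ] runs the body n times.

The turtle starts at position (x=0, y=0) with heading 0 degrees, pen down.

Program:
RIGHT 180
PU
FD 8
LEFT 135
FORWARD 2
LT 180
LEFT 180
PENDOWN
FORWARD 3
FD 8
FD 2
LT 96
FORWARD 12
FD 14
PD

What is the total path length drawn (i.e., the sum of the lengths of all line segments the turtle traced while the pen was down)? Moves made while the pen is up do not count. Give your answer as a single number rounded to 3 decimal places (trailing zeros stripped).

Answer: 39

Derivation:
Executing turtle program step by step:
Start: pos=(0,0), heading=0, pen down
RT 180: heading 0 -> 180
PU: pen up
FD 8: (0,0) -> (-8,0) [heading=180, move]
LT 135: heading 180 -> 315
FD 2: (-8,0) -> (-6.586,-1.414) [heading=315, move]
LT 180: heading 315 -> 135
LT 180: heading 135 -> 315
PD: pen down
FD 3: (-6.586,-1.414) -> (-4.464,-3.536) [heading=315, draw]
FD 8: (-4.464,-3.536) -> (1.192,-9.192) [heading=315, draw]
FD 2: (1.192,-9.192) -> (2.607,-10.607) [heading=315, draw]
LT 96: heading 315 -> 51
FD 12: (2.607,-10.607) -> (10.158,-1.281) [heading=51, draw]
FD 14: (10.158,-1.281) -> (18.969,9.599) [heading=51, draw]
PD: pen down
Final: pos=(18.969,9.599), heading=51, 5 segment(s) drawn

Segment lengths:
  seg 1: (-6.586,-1.414) -> (-4.464,-3.536), length = 3
  seg 2: (-4.464,-3.536) -> (1.192,-9.192), length = 8
  seg 3: (1.192,-9.192) -> (2.607,-10.607), length = 2
  seg 4: (2.607,-10.607) -> (10.158,-1.281), length = 12
  seg 5: (10.158,-1.281) -> (18.969,9.599), length = 14
Total = 39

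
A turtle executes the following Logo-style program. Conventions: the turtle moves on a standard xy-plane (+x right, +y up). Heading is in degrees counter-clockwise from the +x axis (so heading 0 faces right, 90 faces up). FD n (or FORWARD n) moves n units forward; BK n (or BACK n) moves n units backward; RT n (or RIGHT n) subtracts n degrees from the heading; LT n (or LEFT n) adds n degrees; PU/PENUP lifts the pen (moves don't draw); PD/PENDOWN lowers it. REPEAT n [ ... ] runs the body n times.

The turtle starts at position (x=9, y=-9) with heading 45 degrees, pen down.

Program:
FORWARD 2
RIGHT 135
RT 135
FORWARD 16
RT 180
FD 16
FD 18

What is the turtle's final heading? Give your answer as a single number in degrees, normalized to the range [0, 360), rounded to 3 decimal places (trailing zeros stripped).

Answer: 315

Derivation:
Executing turtle program step by step:
Start: pos=(9,-9), heading=45, pen down
FD 2: (9,-9) -> (10.414,-7.586) [heading=45, draw]
RT 135: heading 45 -> 270
RT 135: heading 270 -> 135
FD 16: (10.414,-7.586) -> (-0.899,3.728) [heading=135, draw]
RT 180: heading 135 -> 315
FD 16: (-0.899,3.728) -> (10.414,-7.586) [heading=315, draw]
FD 18: (10.414,-7.586) -> (23.142,-20.314) [heading=315, draw]
Final: pos=(23.142,-20.314), heading=315, 4 segment(s) drawn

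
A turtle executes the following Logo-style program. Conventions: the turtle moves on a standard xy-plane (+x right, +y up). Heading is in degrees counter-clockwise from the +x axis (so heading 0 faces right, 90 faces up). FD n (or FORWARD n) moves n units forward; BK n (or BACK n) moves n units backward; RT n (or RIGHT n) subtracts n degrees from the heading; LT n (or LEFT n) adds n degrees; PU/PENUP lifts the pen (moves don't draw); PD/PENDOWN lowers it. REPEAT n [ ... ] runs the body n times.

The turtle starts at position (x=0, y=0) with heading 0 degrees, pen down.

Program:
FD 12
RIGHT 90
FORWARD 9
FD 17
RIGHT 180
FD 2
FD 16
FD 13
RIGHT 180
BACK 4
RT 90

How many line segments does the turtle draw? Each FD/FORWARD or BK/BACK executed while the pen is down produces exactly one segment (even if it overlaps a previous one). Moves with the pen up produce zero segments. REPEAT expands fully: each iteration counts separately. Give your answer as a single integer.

Answer: 7

Derivation:
Executing turtle program step by step:
Start: pos=(0,0), heading=0, pen down
FD 12: (0,0) -> (12,0) [heading=0, draw]
RT 90: heading 0 -> 270
FD 9: (12,0) -> (12,-9) [heading=270, draw]
FD 17: (12,-9) -> (12,-26) [heading=270, draw]
RT 180: heading 270 -> 90
FD 2: (12,-26) -> (12,-24) [heading=90, draw]
FD 16: (12,-24) -> (12,-8) [heading=90, draw]
FD 13: (12,-8) -> (12,5) [heading=90, draw]
RT 180: heading 90 -> 270
BK 4: (12,5) -> (12,9) [heading=270, draw]
RT 90: heading 270 -> 180
Final: pos=(12,9), heading=180, 7 segment(s) drawn
Segments drawn: 7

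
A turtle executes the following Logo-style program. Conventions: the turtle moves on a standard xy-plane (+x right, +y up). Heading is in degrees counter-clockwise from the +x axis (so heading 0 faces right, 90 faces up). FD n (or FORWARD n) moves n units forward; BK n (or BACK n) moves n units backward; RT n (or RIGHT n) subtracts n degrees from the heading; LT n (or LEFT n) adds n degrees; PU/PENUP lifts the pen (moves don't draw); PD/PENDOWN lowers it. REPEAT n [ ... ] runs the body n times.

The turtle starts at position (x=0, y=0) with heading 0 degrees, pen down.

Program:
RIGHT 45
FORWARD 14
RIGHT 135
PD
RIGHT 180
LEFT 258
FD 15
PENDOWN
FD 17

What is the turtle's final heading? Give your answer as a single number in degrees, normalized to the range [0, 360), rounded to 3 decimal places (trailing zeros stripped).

Answer: 258

Derivation:
Executing turtle program step by step:
Start: pos=(0,0), heading=0, pen down
RT 45: heading 0 -> 315
FD 14: (0,0) -> (9.899,-9.899) [heading=315, draw]
RT 135: heading 315 -> 180
PD: pen down
RT 180: heading 180 -> 0
LT 258: heading 0 -> 258
FD 15: (9.899,-9.899) -> (6.781,-24.572) [heading=258, draw]
PD: pen down
FD 17: (6.781,-24.572) -> (3.246,-41.2) [heading=258, draw]
Final: pos=(3.246,-41.2), heading=258, 3 segment(s) drawn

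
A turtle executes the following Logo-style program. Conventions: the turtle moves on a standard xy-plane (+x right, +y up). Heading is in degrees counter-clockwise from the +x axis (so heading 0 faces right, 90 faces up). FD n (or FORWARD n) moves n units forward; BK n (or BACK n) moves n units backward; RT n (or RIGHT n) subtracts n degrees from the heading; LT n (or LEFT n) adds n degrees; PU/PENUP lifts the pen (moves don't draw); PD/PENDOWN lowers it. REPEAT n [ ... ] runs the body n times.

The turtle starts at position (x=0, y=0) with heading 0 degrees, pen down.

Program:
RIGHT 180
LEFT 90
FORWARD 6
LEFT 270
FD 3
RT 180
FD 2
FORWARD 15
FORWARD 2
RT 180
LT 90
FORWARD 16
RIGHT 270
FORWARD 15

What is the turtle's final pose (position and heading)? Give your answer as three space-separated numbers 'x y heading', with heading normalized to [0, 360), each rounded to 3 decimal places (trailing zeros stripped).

Executing turtle program step by step:
Start: pos=(0,0), heading=0, pen down
RT 180: heading 0 -> 180
LT 90: heading 180 -> 270
FD 6: (0,0) -> (0,-6) [heading=270, draw]
LT 270: heading 270 -> 180
FD 3: (0,-6) -> (-3,-6) [heading=180, draw]
RT 180: heading 180 -> 0
FD 2: (-3,-6) -> (-1,-6) [heading=0, draw]
FD 15: (-1,-6) -> (14,-6) [heading=0, draw]
FD 2: (14,-6) -> (16,-6) [heading=0, draw]
RT 180: heading 0 -> 180
LT 90: heading 180 -> 270
FD 16: (16,-6) -> (16,-22) [heading=270, draw]
RT 270: heading 270 -> 0
FD 15: (16,-22) -> (31,-22) [heading=0, draw]
Final: pos=(31,-22), heading=0, 7 segment(s) drawn

Answer: 31 -22 0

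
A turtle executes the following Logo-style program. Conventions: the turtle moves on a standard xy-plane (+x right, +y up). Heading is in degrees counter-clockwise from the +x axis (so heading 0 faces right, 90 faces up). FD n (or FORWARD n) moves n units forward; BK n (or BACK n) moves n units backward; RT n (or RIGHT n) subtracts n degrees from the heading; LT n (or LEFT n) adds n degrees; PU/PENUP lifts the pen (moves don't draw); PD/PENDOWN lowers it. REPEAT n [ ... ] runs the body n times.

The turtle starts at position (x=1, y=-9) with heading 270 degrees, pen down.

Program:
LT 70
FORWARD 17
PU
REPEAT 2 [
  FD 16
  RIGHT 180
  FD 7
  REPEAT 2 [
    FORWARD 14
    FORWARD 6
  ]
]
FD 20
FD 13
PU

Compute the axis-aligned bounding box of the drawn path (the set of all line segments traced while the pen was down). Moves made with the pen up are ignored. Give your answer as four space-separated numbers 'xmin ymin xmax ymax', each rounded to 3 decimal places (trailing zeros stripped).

Executing turtle program step by step:
Start: pos=(1,-9), heading=270, pen down
LT 70: heading 270 -> 340
FD 17: (1,-9) -> (16.975,-14.814) [heading=340, draw]
PU: pen up
REPEAT 2 [
  -- iteration 1/2 --
  FD 16: (16.975,-14.814) -> (32.01,-20.287) [heading=340, move]
  RT 180: heading 340 -> 160
  FD 7: (32.01,-20.287) -> (25.432,-17.893) [heading=160, move]
  REPEAT 2 [
    -- iteration 1/2 --
    FD 14: (25.432,-17.893) -> (12.276,-13.104) [heading=160, move]
    FD 6: (12.276,-13.104) -> (6.638,-11.052) [heading=160, move]
    -- iteration 2/2 --
    FD 14: (6.638,-11.052) -> (-6.518,-6.264) [heading=160, move]
    FD 6: (-6.518,-6.264) -> (-12.156,-4.212) [heading=160, move]
  ]
  -- iteration 2/2 --
  FD 16: (-12.156,-4.212) -> (-27.191,1.261) [heading=160, move]
  RT 180: heading 160 -> 340
  FD 7: (-27.191,1.261) -> (-20.613,-1.134) [heading=340, move]
  REPEAT 2 [
    -- iteration 1/2 --
    FD 14: (-20.613,-1.134) -> (-7.457,-5.922) [heading=340, move]
    FD 6: (-7.457,-5.922) -> (-1.819,-7.974) [heading=340, move]
    -- iteration 2/2 --
    FD 14: (-1.819,-7.974) -> (11.337,-12.762) [heading=340, move]
    FD 6: (11.337,-12.762) -> (16.975,-14.814) [heading=340, move]
  ]
]
FD 20: (16.975,-14.814) -> (35.769,-21.655) [heading=340, move]
FD 13: (35.769,-21.655) -> (47.985,-26.101) [heading=340, move]
PU: pen up
Final: pos=(47.985,-26.101), heading=340, 1 segment(s) drawn

Segment endpoints: x in {1, 16.975}, y in {-14.814, -9}
xmin=1, ymin=-14.814, xmax=16.975, ymax=-9

Answer: 1 -14.814 16.975 -9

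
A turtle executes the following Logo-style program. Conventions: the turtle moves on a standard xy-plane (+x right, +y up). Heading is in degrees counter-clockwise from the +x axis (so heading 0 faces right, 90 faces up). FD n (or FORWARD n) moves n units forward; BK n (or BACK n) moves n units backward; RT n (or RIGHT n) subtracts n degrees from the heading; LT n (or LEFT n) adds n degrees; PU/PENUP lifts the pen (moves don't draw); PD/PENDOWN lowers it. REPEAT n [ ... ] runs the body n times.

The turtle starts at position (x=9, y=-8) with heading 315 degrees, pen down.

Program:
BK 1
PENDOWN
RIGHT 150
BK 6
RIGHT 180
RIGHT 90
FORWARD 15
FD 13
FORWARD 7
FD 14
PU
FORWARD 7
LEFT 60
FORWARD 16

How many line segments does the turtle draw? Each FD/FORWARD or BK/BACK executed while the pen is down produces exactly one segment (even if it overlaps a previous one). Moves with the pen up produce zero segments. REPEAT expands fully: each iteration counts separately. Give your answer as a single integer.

Executing turtle program step by step:
Start: pos=(9,-8), heading=315, pen down
BK 1: (9,-8) -> (8.293,-7.293) [heading=315, draw]
PD: pen down
RT 150: heading 315 -> 165
BK 6: (8.293,-7.293) -> (14.088,-8.846) [heading=165, draw]
RT 180: heading 165 -> 345
RT 90: heading 345 -> 255
FD 15: (14.088,-8.846) -> (10.206,-23.335) [heading=255, draw]
FD 13: (10.206,-23.335) -> (6.842,-35.892) [heading=255, draw]
FD 7: (6.842,-35.892) -> (5.03,-42.653) [heading=255, draw]
FD 14: (5.03,-42.653) -> (1.406,-56.176) [heading=255, draw]
PU: pen up
FD 7: (1.406,-56.176) -> (-0.405,-62.938) [heading=255, move]
LT 60: heading 255 -> 315
FD 16: (-0.405,-62.938) -> (10.908,-74.251) [heading=315, move]
Final: pos=(10.908,-74.251), heading=315, 6 segment(s) drawn
Segments drawn: 6

Answer: 6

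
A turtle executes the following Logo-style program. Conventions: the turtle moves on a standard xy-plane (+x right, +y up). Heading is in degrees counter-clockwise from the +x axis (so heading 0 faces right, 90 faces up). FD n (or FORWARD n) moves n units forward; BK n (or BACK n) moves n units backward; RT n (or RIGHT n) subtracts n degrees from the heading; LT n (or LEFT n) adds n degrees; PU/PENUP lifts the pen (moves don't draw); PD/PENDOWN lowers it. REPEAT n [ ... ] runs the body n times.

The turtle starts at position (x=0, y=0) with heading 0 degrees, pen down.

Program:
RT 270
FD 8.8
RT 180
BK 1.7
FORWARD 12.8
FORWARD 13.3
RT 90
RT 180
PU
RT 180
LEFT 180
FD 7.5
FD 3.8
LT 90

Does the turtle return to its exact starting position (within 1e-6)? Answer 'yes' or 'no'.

Answer: no

Derivation:
Executing turtle program step by step:
Start: pos=(0,0), heading=0, pen down
RT 270: heading 0 -> 90
FD 8.8: (0,0) -> (0,8.8) [heading=90, draw]
RT 180: heading 90 -> 270
BK 1.7: (0,8.8) -> (0,10.5) [heading=270, draw]
FD 12.8: (0,10.5) -> (0,-2.3) [heading=270, draw]
FD 13.3: (0,-2.3) -> (0,-15.6) [heading=270, draw]
RT 90: heading 270 -> 180
RT 180: heading 180 -> 0
PU: pen up
RT 180: heading 0 -> 180
LT 180: heading 180 -> 0
FD 7.5: (0,-15.6) -> (7.5,-15.6) [heading=0, move]
FD 3.8: (7.5,-15.6) -> (11.3,-15.6) [heading=0, move]
LT 90: heading 0 -> 90
Final: pos=(11.3,-15.6), heading=90, 4 segment(s) drawn

Start position: (0, 0)
Final position: (11.3, -15.6)
Distance = 19.263; >= 1e-6 -> NOT closed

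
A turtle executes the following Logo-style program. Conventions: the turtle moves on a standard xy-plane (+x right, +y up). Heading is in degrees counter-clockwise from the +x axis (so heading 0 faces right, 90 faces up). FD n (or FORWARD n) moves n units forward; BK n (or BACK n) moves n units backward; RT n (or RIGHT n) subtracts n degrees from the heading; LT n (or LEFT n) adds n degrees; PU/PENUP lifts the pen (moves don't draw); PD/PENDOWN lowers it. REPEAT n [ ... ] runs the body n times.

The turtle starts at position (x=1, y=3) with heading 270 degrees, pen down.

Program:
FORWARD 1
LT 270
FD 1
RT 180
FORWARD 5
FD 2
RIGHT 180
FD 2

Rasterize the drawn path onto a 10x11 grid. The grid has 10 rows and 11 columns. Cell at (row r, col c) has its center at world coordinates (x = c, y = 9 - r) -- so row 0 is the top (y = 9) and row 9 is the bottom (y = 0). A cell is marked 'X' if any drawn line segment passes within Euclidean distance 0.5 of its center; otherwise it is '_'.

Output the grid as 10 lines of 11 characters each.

Segment 0: (1,3) -> (1,2)
Segment 1: (1,2) -> (-0,2)
Segment 2: (-0,2) -> (5,2)
Segment 3: (5,2) -> (7,2)
Segment 4: (7,2) -> (5,2)

Answer: ___________
___________
___________
___________
___________
___________
_X_________
XXXXXXXX___
___________
___________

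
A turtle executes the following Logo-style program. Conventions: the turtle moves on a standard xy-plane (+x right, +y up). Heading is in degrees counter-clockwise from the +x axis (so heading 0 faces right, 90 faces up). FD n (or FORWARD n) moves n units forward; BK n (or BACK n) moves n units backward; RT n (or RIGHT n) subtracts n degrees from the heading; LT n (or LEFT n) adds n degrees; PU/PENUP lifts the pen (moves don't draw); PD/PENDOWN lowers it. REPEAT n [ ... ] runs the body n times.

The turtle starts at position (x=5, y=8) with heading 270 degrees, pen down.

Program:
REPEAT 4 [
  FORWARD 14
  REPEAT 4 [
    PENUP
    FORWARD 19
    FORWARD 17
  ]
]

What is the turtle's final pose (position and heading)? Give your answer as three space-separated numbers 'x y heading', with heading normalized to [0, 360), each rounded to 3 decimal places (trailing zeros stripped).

Answer: 5 -624 270

Derivation:
Executing turtle program step by step:
Start: pos=(5,8), heading=270, pen down
REPEAT 4 [
  -- iteration 1/4 --
  FD 14: (5,8) -> (5,-6) [heading=270, draw]
  REPEAT 4 [
    -- iteration 1/4 --
    PU: pen up
    FD 19: (5,-6) -> (5,-25) [heading=270, move]
    FD 17: (5,-25) -> (5,-42) [heading=270, move]
    -- iteration 2/4 --
    PU: pen up
    FD 19: (5,-42) -> (5,-61) [heading=270, move]
    FD 17: (5,-61) -> (5,-78) [heading=270, move]
    -- iteration 3/4 --
    PU: pen up
    FD 19: (5,-78) -> (5,-97) [heading=270, move]
    FD 17: (5,-97) -> (5,-114) [heading=270, move]
    -- iteration 4/4 --
    PU: pen up
    FD 19: (5,-114) -> (5,-133) [heading=270, move]
    FD 17: (5,-133) -> (5,-150) [heading=270, move]
  ]
  -- iteration 2/4 --
  FD 14: (5,-150) -> (5,-164) [heading=270, move]
  REPEAT 4 [
    -- iteration 1/4 --
    PU: pen up
    FD 19: (5,-164) -> (5,-183) [heading=270, move]
    FD 17: (5,-183) -> (5,-200) [heading=270, move]
    -- iteration 2/4 --
    PU: pen up
    FD 19: (5,-200) -> (5,-219) [heading=270, move]
    FD 17: (5,-219) -> (5,-236) [heading=270, move]
    -- iteration 3/4 --
    PU: pen up
    FD 19: (5,-236) -> (5,-255) [heading=270, move]
    FD 17: (5,-255) -> (5,-272) [heading=270, move]
    -- iteration 4/4 --
    PU: pen up
    FD 19: (5,-272) -> (5,-291) [heading=270, move]
    FD 17: (5,-291) -> (5,-308) [heading=270, move]
  ]
  -- iteration 3/4 --
  FD 14: (5,-308) -> (5,-322) [heading=270, move]
  REPEAT 4 [
    -- iteration 1/4 --
    PU: pen up
    FD 19: (5,-322) -> (5,-341) [heading=270, move]
    FD 17: (5,-341) -> (5,-358) [heading=270, move]
    -- iteration 2/4 --
    PU: pen up
    FD 19: (5,-358) -> (5,-377) [heading=270, move]
    FD 17: (5,-377) -> (5,-394) [heading=270, move]
    -- iteration 3/4 --
    PU: pen up
    FD 19: (5,-394) -> (5,-413) [heading=270, move]
    FD 17: (5,-413) -> (5,-430) [heading=270, move]
    -- iteration 4/4 --
    PU: pen up
    FD 19: (5,-430) -> (5,-449) [heading=270, move]
    FD 17: (5,-449) -> (5,-466) [heading=270, move]
  ]
  -- iteration 4/4 --
  FD 14: (5,-466) -> (5,-480) [heading=270, move]
  REPEAT 4 [
    -- iteration 1/4 --
    PU: pen up
    FD 19: (5,-480) -> (5,-499) [heading=270, move]
    FD 17: (5,-499) -> (5,-516) [heading=270, move]
    -- iteration 2/4 --
    PU: pen up
    FD 19: (5,-516) -> (5,-535) [heading=270, move]
    FD 17: (5,-535) -> (5,-552) [heading=270, move]
    -- iteration 3/4 --
    PU: pen up
    FD 19: (5,-552) -> (5,-571) [heading=270, move]
    FD 17: (5,-571) -> (5,-588) [heading=270, move]
    -- iteration 4/4 --
    PU: pen up
    FD 19: (5,-588) -> (5,-607) [heading=270, move]
    FD 17: (5,-607) -> (5,-624) [heading=270, move]
  ]
]
Final: pos=(5,-624), heading=270, 1 segment(s) drawn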